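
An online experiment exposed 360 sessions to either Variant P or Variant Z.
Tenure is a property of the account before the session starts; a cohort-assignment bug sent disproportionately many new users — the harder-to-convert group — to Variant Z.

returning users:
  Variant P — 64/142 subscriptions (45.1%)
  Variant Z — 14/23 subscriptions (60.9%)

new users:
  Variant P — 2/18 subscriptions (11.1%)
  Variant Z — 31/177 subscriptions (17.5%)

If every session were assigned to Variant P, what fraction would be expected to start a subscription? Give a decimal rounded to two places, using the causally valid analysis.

0.27

Variant Z is higher inside every user tenure stratum but Variant P is higher in aggregate. Whether to stratify depends on how user tenure relates to the variant.
User tenure satisfies the back-door criterion: it is not a descendant of the variant, and it blocks the spurious path from variant to outcome. Adjusting for it (i.e., using the within-user tenure rates) gives the causal effect.
Standardising Variant P to the population user tenure mix: 0.458·64/142 + 0.542·2/18 = 0.267.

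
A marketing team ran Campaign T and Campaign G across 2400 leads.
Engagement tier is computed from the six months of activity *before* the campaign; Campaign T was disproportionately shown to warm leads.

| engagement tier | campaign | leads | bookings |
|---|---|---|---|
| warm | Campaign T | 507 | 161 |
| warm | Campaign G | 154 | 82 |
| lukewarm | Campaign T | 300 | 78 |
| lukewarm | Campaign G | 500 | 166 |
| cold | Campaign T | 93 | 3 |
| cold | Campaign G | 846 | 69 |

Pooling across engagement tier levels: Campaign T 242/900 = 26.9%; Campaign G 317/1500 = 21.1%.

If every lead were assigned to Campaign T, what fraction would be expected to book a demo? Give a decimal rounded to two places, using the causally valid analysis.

0.19

Campaign G is higher inside every engagement tier stratum but Campaign T is higher in aggregate. Whether to stratify depends on how engagement tier relates to the campaign.
Here engagement tier is a common cause — it drives both which campaign a case falls under and the outcome. The crude comparison mixes populations; the stratum-specific rates are the causally relevant ones.
Standardising Campaign T to the population engagement tier mix: 0.275·161/507 + 0.333·78/300 + 0.391·3/93 = 0.187.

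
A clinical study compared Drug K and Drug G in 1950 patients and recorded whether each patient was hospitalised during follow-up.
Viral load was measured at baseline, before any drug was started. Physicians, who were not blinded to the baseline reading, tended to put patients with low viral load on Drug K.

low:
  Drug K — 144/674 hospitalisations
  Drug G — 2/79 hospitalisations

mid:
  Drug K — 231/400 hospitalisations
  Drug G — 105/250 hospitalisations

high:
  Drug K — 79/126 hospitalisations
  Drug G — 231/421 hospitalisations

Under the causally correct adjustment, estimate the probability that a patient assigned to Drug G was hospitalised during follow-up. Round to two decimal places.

Viral load is set before the drug has any effect — it is not caused by the drug — and it independently drives the outcome. That makes it a confounder, so the causal comparison is within viral load levels.
Standardising Drug G to the population viral load mix: 0.386·2/79 + 0.333·105/250 + 0.281·231/421 = 0.304.

0.30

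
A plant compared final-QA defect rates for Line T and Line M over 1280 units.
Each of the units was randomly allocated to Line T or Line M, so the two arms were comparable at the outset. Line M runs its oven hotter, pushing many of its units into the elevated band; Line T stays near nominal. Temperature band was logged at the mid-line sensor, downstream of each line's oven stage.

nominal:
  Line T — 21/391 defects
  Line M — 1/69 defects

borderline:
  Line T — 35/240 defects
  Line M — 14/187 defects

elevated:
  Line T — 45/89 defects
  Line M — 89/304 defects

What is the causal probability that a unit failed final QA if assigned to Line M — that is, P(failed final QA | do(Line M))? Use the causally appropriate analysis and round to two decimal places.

Stratifying would compare lines among units the lines themselves sorted into in-process temperature band groups — a form of selection on an intermediate. The unconditioned pooled rates give the total causal effect.
So P(outcome | do(Line M)) is just the pooled rate for Line M: 104/560 = 0.186.

0.19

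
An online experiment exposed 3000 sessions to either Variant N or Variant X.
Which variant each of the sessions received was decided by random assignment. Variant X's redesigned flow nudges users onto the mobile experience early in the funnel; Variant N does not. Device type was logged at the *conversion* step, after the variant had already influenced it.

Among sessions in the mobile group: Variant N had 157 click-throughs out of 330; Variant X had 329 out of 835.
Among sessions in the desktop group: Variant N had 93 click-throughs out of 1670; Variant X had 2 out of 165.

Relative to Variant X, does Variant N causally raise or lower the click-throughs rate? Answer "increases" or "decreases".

decreases

Variant N is higher inside every device type stratum but Variant X is higher in aggregate. Whether to stratify depends on how device type relates to the variant.
Device type is recorded after the variant and is itself shifted by it — it sits on the causal path from variant to outcome. Conditioning on a mediator would strip out part of the effect we want; the pooled comparison gives the total causal effect.
Pooled: Variant N 12.5% vs Variant X 33.1%; Variant X is higher overall.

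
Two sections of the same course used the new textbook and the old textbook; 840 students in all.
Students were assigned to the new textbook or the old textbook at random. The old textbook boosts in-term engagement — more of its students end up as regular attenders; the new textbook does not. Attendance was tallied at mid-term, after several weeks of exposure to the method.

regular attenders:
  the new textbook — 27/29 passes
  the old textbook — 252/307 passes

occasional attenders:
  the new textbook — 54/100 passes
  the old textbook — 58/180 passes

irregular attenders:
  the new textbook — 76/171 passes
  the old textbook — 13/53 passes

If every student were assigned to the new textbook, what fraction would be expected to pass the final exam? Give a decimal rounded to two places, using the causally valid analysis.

0.52

Mid-term attendance is recorded after the teaching method and is itself shifted by it — it sits on the causal path from teaching method to outcome. Conditioning on a mediator would strip out part of the effect we want; the pooled comparison gives the total causal effect.
So P(outcome | do(the new textbook)) is just the pooled rate for the new textbook: 157/300 = 0.523.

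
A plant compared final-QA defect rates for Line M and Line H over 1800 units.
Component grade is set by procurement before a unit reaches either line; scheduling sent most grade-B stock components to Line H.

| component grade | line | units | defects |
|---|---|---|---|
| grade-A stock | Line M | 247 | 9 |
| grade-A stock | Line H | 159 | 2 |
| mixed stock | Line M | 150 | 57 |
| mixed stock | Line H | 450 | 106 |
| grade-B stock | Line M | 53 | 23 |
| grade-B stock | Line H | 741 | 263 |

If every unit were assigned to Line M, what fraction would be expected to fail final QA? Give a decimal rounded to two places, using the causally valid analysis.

The stratified and pooled comparisons disagree (Line H wins within each component grade; Line M wins overall), so the answer turns on the causal role of component grade.
Component grade is set before the line has any effect — it is not caused by the line — and it independently drives the outcome. That makes it a confounder, so the causal comparison is within component grade levels.
Standardising Line M to the population component grade mix: 0.226·9/247 + 0.333·57/150 + 0.441·23/53 = 0.326.

0.33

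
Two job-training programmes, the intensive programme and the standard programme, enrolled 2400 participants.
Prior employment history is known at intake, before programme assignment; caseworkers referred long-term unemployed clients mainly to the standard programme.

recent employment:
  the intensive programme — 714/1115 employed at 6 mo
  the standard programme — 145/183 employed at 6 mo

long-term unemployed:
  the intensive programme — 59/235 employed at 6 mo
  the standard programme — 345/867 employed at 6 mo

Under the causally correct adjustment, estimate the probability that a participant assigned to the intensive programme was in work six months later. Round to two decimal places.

Here prior employment history is a common cause — it drives both which programme a case falls under and the outcome. The crude comparison mixes populations; the stratum-specific rates are the causally relevant ones.
Standardising the intensive programme to the population prior employment history mix: 0.541·714/1115 + 0.459·59/235 = 0.462.

0.46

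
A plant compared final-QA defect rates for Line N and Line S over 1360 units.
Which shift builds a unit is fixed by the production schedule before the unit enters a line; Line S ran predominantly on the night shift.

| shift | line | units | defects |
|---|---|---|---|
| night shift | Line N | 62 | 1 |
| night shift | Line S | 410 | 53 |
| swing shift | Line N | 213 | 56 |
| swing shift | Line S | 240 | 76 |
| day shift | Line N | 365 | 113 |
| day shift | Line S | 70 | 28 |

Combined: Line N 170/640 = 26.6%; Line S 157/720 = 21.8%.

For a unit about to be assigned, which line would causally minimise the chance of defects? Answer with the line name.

Shift satisfies the back-door criterion: it is not a descendant of the line, and it blocks the spurious path from line to outcome. Adjusting for it (i.e., using the within-shift rates) gives the causal effect.
Within each level — night shift: 1.6% vs 12.9%; swing shift: 26.3% vs 31.7%; day shift: 31.0% vs 40.0% — Line N is lower every time.

Line N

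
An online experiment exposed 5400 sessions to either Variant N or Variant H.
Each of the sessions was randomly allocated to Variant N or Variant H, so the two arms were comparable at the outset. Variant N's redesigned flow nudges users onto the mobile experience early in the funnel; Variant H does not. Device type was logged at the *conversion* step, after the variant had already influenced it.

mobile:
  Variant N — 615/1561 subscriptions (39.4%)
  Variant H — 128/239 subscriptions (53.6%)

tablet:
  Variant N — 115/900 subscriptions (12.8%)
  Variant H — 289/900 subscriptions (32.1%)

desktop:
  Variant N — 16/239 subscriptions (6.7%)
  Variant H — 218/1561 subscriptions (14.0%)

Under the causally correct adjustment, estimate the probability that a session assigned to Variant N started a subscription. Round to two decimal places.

The stratified and pooled comparisons disagree (Variant H wins within each device type; Variant N wins overall), so the answer turns on the causal role of device type.
Device type is downstream of the variant. One should not condition on a consequence of treatment, so the overall rates are the right comparison.
So P(outcome | do(Variant N)) is just the pooled rate for Variant N: 746/2700 = 0.276.

0.28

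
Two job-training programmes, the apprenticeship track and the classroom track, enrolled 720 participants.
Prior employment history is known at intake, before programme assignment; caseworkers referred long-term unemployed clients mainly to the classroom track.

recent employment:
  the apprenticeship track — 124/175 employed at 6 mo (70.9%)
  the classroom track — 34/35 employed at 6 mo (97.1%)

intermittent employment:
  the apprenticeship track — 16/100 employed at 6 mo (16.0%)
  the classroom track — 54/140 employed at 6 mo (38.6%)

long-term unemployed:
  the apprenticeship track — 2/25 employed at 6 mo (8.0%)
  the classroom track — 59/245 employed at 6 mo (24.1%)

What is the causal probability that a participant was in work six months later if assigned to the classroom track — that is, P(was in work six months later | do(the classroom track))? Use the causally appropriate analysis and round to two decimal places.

0.50

The prior employment history-specific comparison favours the classroom track throughout, but the pooled figures favour the apprenticeship track. The question is whether to condition on prior employment history.
Here prior employment history is a common cause — it drives both which programme a case falls under and the outcome. The crude comparison mixes populations; the stratum-specific rates are the causally relevant ones.
Standardising the classroom track to the population prior employment history mix: 0.292·34/35 + 0.333·54/140 + 0.375·59/245 = 0.502.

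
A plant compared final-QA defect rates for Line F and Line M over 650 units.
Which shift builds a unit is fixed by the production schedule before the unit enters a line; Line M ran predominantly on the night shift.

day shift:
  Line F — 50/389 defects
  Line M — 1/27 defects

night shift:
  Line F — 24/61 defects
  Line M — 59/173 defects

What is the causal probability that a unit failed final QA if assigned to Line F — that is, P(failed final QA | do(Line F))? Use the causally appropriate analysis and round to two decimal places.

0.22

Nothing the line does changes shift; the imbalance is an allocation artefact. With shift also predicting the outcome, the pooled figure is confounded, and the within-stratum comparison is the causal one.
Standardising Line F to the population shift mix: 0.640·50/389 + 0.360·24/61 = 0.224.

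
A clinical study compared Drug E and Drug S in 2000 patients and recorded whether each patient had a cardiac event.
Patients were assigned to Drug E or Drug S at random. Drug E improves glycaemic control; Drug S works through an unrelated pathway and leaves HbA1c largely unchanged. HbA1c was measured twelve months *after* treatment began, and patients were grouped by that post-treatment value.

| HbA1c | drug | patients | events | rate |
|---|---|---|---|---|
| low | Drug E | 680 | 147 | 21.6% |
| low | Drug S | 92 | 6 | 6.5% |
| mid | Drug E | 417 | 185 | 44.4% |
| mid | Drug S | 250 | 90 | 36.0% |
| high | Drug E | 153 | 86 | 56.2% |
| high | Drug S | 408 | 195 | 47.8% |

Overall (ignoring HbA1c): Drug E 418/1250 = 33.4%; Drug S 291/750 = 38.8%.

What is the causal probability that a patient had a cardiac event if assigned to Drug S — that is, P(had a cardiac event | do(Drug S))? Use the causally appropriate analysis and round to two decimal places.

Within every HbA1c level Drug S has the lower rate, yet pooled Drug E does — Simpson's reversal.
HbA1c lies on the pathway drug → HbA1c → outcome, so adjusting for it blocks the indirect effect. For the total causal effect of drug, use the unadjusted pooled rates.
So P(outcome | do(Drug S)) is just the pooled rate for Drug S: 291/750 = 0.388.

0.39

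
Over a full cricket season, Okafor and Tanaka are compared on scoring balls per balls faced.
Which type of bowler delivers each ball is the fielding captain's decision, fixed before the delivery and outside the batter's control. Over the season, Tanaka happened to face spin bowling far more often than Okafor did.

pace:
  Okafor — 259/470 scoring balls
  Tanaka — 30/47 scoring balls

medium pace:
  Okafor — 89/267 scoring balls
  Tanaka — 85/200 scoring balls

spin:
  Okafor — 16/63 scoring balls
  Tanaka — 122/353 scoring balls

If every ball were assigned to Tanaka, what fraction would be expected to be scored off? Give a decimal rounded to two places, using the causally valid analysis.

0.48

Tanaka is higher inside every bowling type stratum but Okafor is higher in aggregate. Whether to stratify depends on how bowling type relates to the player.
Bowling type is set before the player has any effect — it is not caused by the player — and it independently drives the outcome. That makes it a confounder, so the causal comparison is within bowling type levels.
Standardising Tanaka to the population bowling type mix: 0.369·30/47 + 0.334·85/200 + 0.297·122/353 = 0.480.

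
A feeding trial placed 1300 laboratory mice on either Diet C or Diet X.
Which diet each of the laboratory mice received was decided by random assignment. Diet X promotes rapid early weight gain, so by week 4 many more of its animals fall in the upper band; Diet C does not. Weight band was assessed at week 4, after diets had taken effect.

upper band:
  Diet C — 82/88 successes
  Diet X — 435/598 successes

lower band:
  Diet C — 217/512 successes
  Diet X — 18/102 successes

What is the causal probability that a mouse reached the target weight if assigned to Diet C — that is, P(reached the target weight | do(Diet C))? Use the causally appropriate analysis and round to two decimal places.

Diet C is higher inside every week-4 weight band stratum but Diet X is higher in aggregate. Whether to stratify depends on how week-4 weight band relates to the diet.
Stratifying would compare diets among laboratory mice the diets themselves sorted into week-4 weight band groups — a form of selection on an intermediate. The unconditioned pooled rates give the total causal effect.
So P(outcome | do(Diet C)) is just the pooled rate for Diet C: 299/600 = 0.498.

0.50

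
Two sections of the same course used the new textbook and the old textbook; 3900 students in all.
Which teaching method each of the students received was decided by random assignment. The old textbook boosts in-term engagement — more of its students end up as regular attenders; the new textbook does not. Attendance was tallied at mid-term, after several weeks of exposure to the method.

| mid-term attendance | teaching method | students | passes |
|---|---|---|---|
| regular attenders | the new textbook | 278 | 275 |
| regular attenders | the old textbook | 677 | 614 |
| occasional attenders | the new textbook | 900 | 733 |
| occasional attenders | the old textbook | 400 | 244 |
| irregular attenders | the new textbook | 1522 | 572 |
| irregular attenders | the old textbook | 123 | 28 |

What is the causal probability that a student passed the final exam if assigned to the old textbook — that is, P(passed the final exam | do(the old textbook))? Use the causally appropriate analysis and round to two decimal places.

0.74

the new textbook is higher inside every mid-term attendance stratum but the old textbook is higher in aggregate. Whether to stratify depends on how mid-term attendance relates to the teaching method.
Mid-term attendance is downstream of the teaching method. One should not condition on a consequence of treatment, so the overall rates are the right comparison.
So P(outcome | do(the old textbook)) is just the pooled rate for the old textbook: 886/1200 = 0.738.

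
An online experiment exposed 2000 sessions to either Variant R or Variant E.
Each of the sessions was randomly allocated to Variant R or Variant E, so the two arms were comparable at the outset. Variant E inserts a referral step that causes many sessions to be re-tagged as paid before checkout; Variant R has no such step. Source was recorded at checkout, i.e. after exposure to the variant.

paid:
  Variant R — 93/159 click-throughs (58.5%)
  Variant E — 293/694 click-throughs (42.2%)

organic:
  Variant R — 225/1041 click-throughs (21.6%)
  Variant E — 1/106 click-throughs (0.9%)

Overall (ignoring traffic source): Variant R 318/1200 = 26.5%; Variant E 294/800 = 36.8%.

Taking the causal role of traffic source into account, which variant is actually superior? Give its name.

Variant E

Traffic source is downstream of the variant. One should not condition on a consequence of treatment, so the overall rates are the right comparison.
Pooled: Variant R 26.5% vs Variant E 36.8%; Variant E is higher overall.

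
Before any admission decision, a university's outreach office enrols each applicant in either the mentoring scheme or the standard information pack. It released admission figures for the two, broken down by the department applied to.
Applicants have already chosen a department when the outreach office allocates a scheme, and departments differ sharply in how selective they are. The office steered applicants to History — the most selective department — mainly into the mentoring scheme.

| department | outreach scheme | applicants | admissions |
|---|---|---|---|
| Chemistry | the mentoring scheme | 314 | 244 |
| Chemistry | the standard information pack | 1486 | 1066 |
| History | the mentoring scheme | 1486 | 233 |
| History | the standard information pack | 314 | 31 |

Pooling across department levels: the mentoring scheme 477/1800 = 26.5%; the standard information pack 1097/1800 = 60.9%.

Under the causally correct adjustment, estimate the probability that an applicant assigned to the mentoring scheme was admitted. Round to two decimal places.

0.47

The department-specific comparison favours the mentoring scheme throughout, but the pooled figures favour the standard information pack. The question is whether to condition on department.
The imbalance in department arose from how applicants were allocated, not from anything the outreach scheme did; and department independently affects the outcome. The pooled gap is confounded — condition on department.
Standardising the mentoring scheme to the population department mix: 0.500·244/314 + 0.500·233/1486 = 0.467.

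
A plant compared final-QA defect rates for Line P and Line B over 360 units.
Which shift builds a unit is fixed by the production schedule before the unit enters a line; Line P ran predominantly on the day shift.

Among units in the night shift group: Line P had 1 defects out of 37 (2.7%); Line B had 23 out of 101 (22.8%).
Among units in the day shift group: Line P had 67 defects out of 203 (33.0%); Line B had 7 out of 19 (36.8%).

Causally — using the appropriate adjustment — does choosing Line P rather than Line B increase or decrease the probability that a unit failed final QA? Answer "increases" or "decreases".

Within every shift level Line P has the lower rate, yet pooled Line B does — Simpson's reversal.
The imbalance in shift arose from how units were allocated, not from anything the line did; and shift independently affects the outcome. The pooled gap is confounded — condition on shift.
Within each level — night shift: 2.7% vs 22.8%; day shift: 33.0% vs 36.8% — Line P is lower every time.

decreases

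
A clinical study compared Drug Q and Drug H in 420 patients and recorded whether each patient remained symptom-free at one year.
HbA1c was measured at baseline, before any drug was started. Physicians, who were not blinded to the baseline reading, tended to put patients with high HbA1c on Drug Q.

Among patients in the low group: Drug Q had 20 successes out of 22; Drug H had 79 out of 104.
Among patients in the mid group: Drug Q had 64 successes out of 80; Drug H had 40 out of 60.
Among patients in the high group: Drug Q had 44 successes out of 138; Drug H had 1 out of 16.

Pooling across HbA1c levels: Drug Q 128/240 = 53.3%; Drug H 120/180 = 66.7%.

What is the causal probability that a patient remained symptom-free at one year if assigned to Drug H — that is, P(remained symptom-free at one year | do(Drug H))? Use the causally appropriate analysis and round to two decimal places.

0.47

Within every HbA1c level Drug Q has the higher rate, yet pooled Drug H does — Simpson's reversal.
Nothing the drug does changes HbA1c; the imbalance is an allocation artefact. With HbA1c also predicting the outcome, the pooled figure is confounded, and the within-stratum comparison is the causal one.
Standardising Drug H to the population HbA1c mix: 0.300·79/104 + 0.333·40/60 + 0.367·1/16 = 0.473.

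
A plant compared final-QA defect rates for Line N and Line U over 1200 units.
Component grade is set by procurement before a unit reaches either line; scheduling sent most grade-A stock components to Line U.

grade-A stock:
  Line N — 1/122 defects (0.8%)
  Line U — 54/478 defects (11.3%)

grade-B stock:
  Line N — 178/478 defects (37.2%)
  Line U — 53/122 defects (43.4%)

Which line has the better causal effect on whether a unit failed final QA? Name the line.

Here component grade is a common cause — it drives both which line a case falls under and the outcome. The crude comparison mixes populations; the stratum-specific rates are the causally relevant ones.
Within each level — grade-A stock: 0.8% vs 11.3%; grade-B stock: 37.2% vs 43.4% — Line N is lower every time.

Line N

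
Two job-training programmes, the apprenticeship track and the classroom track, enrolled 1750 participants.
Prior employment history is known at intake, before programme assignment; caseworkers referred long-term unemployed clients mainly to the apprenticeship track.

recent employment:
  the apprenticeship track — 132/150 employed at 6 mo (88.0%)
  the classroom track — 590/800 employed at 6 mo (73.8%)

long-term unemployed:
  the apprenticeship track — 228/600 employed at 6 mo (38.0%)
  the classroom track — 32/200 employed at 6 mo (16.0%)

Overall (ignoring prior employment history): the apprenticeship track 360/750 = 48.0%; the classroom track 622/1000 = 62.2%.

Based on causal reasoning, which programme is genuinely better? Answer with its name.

the apprenticeship track

Here prior employment history is a common cause — it drives both which programme a case falls under and the outcome. The crude comparison mixes populations; the stratum-specific rates are the causally relevant ones.
Within each level — recent employment: 88.0% vs 73.8%; long-term unemployed: 38.0% vs 16.0% — the apprenticeship track is higher every time.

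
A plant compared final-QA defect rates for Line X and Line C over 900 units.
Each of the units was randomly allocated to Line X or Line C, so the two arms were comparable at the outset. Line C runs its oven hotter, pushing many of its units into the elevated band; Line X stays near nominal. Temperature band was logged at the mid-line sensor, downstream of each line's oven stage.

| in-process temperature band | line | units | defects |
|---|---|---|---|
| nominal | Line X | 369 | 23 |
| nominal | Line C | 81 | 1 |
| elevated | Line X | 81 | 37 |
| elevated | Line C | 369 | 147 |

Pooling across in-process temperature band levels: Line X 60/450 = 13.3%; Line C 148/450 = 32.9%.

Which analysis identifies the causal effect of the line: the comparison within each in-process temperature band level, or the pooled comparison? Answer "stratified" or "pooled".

pooled

In-process temperature band here is a post-treatment variable shaped by the line; conditioning on it would introduce bias rather than remove it. The overall comparison is the causal one.
Pooled: Line X 13.3% vs Line C 32.9%; Line X is lower overall.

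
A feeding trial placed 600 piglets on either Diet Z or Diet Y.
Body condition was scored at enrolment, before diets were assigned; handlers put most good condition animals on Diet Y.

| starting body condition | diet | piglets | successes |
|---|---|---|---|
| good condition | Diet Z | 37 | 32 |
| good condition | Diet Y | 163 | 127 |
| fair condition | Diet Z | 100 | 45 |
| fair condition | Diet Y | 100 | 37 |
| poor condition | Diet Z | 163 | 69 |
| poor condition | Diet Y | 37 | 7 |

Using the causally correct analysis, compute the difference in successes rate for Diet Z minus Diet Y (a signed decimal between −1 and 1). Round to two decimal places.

Since starting body condition is a pre-existing factor (not a product of the diet) and it affects the outcome on its own, it is a confounder. The stratified rates, not the pooled rate, identify the causal effect.
Adjusting over the population distribution of starting body condition: 0.333·(0.865−0.779) + 0.333·(0.450−0.370) + 0.333·(0.423−0.189) = +0.133.

+0.13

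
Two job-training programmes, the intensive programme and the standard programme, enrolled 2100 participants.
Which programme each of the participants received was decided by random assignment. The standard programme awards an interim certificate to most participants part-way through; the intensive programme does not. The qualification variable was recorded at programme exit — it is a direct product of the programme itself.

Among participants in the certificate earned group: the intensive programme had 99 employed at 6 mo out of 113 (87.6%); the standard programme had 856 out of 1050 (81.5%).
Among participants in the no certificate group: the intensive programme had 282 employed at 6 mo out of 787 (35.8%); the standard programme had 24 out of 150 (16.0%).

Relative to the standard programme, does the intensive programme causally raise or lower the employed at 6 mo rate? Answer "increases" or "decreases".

decreases

Within every qualification attained during the programme level the intensive programme has the higher rate, yet pooled the standard programme does — Simpson's reversal.
The distribution of qualification attained during the programme is itself part of what the programme does — it is an intermediate outcome. Holding it fixed would remove that part of the effect; the total effect is the pooled difference.
Pooled: the intensive programme 42.3% vs the standard programme 73.3%; the standard programme is higher overall.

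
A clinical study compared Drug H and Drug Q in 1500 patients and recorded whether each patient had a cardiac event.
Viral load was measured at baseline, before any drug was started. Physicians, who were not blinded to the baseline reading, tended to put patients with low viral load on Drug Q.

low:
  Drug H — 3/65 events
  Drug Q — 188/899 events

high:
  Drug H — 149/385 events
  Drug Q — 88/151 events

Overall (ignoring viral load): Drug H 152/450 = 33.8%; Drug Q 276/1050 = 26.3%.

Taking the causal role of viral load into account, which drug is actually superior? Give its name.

The imbalance in viral load arose from how patients were allocated, not from anything the drug did; and viral load independently affects the outcome. The pooled gap is confounded — condition on viral load.
Within each level — low: 4.6% vs 20.9%; high: 38.7% vs 58.3% — Drug H is lower every time.

Drug H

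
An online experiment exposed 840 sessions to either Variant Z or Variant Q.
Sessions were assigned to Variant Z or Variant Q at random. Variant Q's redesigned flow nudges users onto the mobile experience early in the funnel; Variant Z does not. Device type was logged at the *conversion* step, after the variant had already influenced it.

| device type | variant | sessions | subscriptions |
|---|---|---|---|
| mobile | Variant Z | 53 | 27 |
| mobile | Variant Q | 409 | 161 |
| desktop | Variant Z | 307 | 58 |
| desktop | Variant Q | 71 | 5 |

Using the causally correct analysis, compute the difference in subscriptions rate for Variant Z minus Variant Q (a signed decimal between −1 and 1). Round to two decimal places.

The device type-specific comparison favours Variant Z throughout, but the pooled figures favour Variant Q. The question is whether to condition on device type.
Device type is downstream of the variant. One should not condition on a consequence of treatment, so the overall rates are the right comparison.
The causal difference is the pooled difference: 0.236 − 0.346 = -0.110.

-0.11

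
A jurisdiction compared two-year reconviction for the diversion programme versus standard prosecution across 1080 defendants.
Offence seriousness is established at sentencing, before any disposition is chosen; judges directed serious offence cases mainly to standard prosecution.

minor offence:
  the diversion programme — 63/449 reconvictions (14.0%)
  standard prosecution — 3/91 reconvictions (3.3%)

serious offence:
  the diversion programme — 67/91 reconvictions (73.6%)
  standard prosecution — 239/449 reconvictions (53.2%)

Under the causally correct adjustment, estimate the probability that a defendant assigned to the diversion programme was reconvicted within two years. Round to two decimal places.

0.44

The stratified and pooled comparisons disagree (standard prosecution wins within each offence seriousness; the diversion programme wins overall), so the answer turns on the causal role of offence seriousness.
Offence seriousness differs across dispositions for reasons unrelated to any effect of the disposition itself, and it separately predicts the outcome — a classic confounder. We must compare within offence seriousness levels.
Standardising the diversion programme to the population offence seriousness mix: 0.500·63/449 + 0.500·67/91 = 0.438.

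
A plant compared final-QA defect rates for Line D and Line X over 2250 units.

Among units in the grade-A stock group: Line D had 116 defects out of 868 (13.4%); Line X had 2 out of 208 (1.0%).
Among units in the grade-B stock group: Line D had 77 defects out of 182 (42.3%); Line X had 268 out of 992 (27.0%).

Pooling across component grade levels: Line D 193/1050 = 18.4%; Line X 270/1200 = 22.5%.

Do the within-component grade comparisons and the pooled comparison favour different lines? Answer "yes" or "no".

Within each component grade level (grade-A stock 13.4% vs 1.0%; grade-B stock 42.3% vs 27.0%), Line X has the lower rate every time. Pooled: 18.4% vs 22.5% — Line D has the lower rate overall. The two comparisons disagree.

yes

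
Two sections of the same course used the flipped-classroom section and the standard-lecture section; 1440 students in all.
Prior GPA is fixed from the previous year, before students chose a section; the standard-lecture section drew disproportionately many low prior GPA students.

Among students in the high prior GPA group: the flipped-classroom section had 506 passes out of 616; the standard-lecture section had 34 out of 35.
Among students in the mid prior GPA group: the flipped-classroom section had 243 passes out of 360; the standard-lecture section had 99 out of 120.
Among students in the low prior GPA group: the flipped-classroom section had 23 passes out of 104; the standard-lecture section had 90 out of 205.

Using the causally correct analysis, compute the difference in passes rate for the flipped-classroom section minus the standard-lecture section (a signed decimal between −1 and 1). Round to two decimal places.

-0.16

Within every prior GPA band level the standard-lecture section has the higher rate, yet pooled the flipped-classroom section does — Simpson's reversal.
The imbalance in prior GPA band arose from how students were allocated, not from anything the teaching method did; and prior GPA band independently affects the outcome. The pooled gap is confounded — condition on prior GPA band.
Adjusting over the population distribution of prior GPA band: 0.452·(0.821−0.971) + 0.333·(0.675−0.825) + 0.215·(0.221−0.439) = -0.165.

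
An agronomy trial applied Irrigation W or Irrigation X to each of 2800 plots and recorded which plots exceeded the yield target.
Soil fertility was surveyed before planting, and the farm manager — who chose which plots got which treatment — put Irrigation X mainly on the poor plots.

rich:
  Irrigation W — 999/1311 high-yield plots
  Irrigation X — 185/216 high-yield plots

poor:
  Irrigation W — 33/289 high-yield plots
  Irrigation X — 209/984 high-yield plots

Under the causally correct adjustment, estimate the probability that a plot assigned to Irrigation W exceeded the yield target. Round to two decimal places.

The imbalance in soil fertility arose from how plots were allocated, not from anything the irrigation did; and soil fertility independently affects the outcome. The pooled gap is confounded — condition on soil fertility.
Standardising Irrigation W to the population soil fertility mix: 0.545·999/1311 + 0.455·33/289 = 0.467.

0.47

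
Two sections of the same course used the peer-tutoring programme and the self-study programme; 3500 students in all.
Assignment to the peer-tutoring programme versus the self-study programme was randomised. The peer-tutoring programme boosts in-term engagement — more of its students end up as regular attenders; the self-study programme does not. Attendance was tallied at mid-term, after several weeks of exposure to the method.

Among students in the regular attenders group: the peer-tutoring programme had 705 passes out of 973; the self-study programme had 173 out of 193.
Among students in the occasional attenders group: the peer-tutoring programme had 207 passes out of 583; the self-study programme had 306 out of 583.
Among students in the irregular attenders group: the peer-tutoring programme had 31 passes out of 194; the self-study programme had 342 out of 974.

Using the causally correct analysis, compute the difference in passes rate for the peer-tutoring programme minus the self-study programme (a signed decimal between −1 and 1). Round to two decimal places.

Within every mid-term attendance level the self-study programme has the higher rate, yet pooled the peer-tutoring programme does — Simpson's reversal.
Stratifying would compare teaching methods among students the teaching methods themselves sorted into mid-term attendance groups — a form of selection on an intermediate. The unconditioned pooled rates give the total causal effect.
The causal difference is the pooled difference: 0.539 − 0.469 = +0.070.

+0.07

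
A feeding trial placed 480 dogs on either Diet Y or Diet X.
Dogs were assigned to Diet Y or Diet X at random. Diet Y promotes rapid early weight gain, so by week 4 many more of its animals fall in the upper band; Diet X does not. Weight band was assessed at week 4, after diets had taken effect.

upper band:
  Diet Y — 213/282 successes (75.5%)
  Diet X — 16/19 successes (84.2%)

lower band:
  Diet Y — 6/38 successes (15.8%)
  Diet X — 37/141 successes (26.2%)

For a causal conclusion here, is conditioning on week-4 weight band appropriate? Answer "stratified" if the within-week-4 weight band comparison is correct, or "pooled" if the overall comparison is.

pooled

Week-4 weight band lies on the pathway diet → week-4 weight band → outcome, so adjusting for it blocks the indirect effect. For the total causal effect of diet, use the unadjusted pooled rates.
Pooled: Diet Y 68.4% vs Diet X 33.1%; Diet Y is higher overall.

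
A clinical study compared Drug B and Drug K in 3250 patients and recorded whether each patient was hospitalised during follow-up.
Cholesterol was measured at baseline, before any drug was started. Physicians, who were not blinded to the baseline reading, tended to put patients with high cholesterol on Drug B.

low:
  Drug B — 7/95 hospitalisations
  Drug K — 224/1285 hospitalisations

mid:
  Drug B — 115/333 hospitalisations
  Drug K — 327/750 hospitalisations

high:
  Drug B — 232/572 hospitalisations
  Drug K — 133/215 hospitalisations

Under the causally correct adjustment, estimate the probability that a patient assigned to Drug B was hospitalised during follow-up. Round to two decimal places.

The imbalance in cholesterol arose from how patients were allocated, not from anything the drug did; and cholesterol independently affects the outcome. The pooled gap is confounded — condition on cholesterol.
Standardising Drug B to the population cholesterol mix: 0.425·7/95 + 0.333·115/333 + 0.242·232/572 = 0.245.

0.24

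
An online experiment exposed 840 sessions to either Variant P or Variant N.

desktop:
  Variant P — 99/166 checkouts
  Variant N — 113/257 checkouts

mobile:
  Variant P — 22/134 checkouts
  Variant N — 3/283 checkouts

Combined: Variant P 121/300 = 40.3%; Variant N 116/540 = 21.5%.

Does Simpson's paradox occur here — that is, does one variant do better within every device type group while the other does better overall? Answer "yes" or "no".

no

Within each device type level (desktop 59.6% vs 44.0%; mobile 16.4% vs 1.1%), Variant P has the higher rate every time. Pooled: 40.3% vs 21.5% — Variant P has the higher rate overall. They agree.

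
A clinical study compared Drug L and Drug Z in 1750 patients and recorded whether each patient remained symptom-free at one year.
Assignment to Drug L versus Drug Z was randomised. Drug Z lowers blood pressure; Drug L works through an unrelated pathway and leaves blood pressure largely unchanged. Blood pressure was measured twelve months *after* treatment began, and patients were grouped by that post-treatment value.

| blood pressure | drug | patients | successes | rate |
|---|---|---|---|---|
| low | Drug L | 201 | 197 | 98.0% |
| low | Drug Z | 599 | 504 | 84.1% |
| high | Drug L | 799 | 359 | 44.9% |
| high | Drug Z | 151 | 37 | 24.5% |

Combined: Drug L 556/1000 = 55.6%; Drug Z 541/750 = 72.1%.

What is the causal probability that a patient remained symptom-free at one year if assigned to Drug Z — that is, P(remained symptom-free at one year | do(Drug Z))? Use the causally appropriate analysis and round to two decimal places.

0.72

Within every blood pressure level Drug L has the higher rate, yet pooled Drug Z does — Simpson's reversal.
Blood pressure lies on the pathway drug → blood pressure → outcome, so adjusting for it blocks the indirect effect. For the total causal effect of drug, use the unadjusted pooled rates.
So P(outcome | do(Drug Z)) is just the pooled rate for Drug Z: 541/750 = 0.721.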